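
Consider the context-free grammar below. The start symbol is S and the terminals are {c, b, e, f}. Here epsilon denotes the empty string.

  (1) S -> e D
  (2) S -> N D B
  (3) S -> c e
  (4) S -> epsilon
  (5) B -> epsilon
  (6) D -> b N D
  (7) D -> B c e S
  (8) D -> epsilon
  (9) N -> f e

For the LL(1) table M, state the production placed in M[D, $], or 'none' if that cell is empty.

FIRST(B) = {epsilon}
FIRST(N) = {f}
FIRST(S) = {epsilon, c, e, f}  (via N D B)
FIRST(D) = {epsilon, b, c}  (via B c e S)
FOLLOW(S) includes $ since S is the start symbol.
FOLLOW(S): in D->B c e S, the suffix after S is empty, so FOLLOW(S) ⊇ FOLLOW(D) = {$}. Thus FOLLOW(S) = {$}.
FOLLOW(D): in S->e D, the suffix after D is empty, so FOLLOW(D) ⊇ FOLLOW(S) = {$}; in S->N D B, D is followed by B with FIRST {epsilon}; in S->N D B, the suffix after D is nullable, so FOLLOW(D) ⊇ FOLLOW(S) = {$}; in D->b N D, the suffix after D is empty (adds nothing new). Thus FOLLOW(D) = {$}.
For D -> b N D: FIRST(b N D) = {b}, so it goes in M[D, t] for t ∈ {b}.
For D -> B c e S: FIRST(B c e S) = {c}, so it goes in M[D, t] for t ∈ {c}.
For D -> epsilon: FIRST(epsilon) = {epsilon}, so it goes in M[D, t] for t ∈ {}; since epsilon ∈ FIRST, also for every t ∈ FOLLOW(D) = {$}.

D -> epsilon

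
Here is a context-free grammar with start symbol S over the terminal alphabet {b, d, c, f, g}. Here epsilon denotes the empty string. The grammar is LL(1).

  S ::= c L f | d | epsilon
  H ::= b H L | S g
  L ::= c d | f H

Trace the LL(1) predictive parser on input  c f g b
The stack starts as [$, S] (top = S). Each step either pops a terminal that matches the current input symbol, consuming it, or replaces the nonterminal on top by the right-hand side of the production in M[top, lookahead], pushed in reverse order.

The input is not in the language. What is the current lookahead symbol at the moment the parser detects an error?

b

     Stack    Input      Action
  1  $ S      c f g b $  expand S ::= c L f
  2  $ f L c  c f g b $  match c
  3  $ f L    f g b $    expand L ::= f H
  4  $ f H f  f g b $    match f
  5  $ f H    g b $      expand H ::= S g
  6  $ f g S  g b $      expand S ::= epsilon
  7  $ f g    g b $      match g
  8  $ f      b $        error: top is terminal f but lookahead is b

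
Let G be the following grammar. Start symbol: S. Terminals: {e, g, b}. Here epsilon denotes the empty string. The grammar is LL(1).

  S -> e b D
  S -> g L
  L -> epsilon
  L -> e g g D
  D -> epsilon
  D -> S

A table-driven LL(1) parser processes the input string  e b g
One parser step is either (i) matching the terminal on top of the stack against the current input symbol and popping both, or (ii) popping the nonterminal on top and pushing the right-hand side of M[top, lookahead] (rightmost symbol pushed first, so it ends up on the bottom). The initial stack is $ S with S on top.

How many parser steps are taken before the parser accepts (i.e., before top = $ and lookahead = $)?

7

step 1: stack=$ S  input=e b g $  — expand S -> e b D
step 2: stack=$ D b e  input=e b g $  — match e
step 3: stack=$ D b  input=b g $  — match b
step 4: stack=$ D  input=g $  — expand D -> S
step 5: stack=$ S  input=g $  — expand S -> g L
step 6: stack=$ L g  input=g $  — match g
step 7: stack=$ L  input=$  — expand L -> epsilon
Accept reached after 7 steps.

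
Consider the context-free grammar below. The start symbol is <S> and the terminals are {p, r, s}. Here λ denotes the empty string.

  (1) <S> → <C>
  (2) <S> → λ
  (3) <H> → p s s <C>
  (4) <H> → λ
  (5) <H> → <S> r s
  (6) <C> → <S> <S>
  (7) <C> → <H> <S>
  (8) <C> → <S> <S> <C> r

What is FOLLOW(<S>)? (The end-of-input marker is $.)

{$, p, r}

FIRST(<S>): from <S>→<C> we get {λ, p, r}; from <S>→λ we get {λ}. So FIRST(<S>) = {λ, p, r}.
FIRST(<H>): from <H>→p s s <C> we get {p}; from <H>→λ we get {λ}; from <H>→<S> r s we get {p, r}. So FIRST(<H>) = {λ, p, r}.
FIRST(<C>): from <C>→<S> <S> we get {λ, p, r}; from <C>→<H> <S> we get {λ, p, r}; from <C>→<S> <S> <C> r we get {p, r}. So FIRST(<C>) = {λ, p, r}.
FOLLOW(<S>) includes $ since <S> is the start symbol.
FOLLOW(<S>): in <H>→<S> r s, <S> is followed by r s with FIRST {r}; in <C>→<S> <S> (occurrence 1), <S> is followed by <S> with FIRST {λ, p, r}; in <C>→<S> <S> (occurrence 1), the suffix after <S> is nullable, so FOLLOW(<S>) ⊇ FOLLOW(<C>) = {$, p, r}; in <C>→<S> <S> (occurrence 2), the suffix after <S> is empty, so FOLLOW(<S>) ⊇ FOLLOW(<C>) = {$, p, r}; in <C>→<H> <S>, the suffix after <S> is empty, so FOLLOW(<S>) ⊇ FOLLOW(<C>) = {$, p, r}; in <C>→<S> <S> <C> r (occurrence 1), <S> is followed by <S> <C> r with FIRST {p, r}; in <C>→<S> <S> <C> r (occurrence 2), <S> is followed by <C> r with FIRST {p, r}. Thus FOLLOW(<S>) = {$, p, r}.
FOLLOW(<H>): in <C>→<H> <S>, <H> is followed by <S> with FIRST {λ, p, r}; in <C>→<H> <S>, the suffix after <H> is nullable, so FOLLOW(<H>) ⊇ FOLLOW(<C>) = {$, p, r}. Thus FOLLOW(<H>) = {$, p, r}.
FOLLOW(<C>): in <S>→<C>, the suffix after <C> is empty, so FOLLOW(<C>) ⊇ FOLLOW(<S>) = {$, p, r}; in <H>→p s s <C>, the suffix after <C> is empty, so FOLLOW(<C>) ⊇ FOLLOW(<H>) = {$, p, r}; in <C>→<S> <S> <C> r, <C> is followed by r with FIRST {r}. Thus FOLLOW(<C>) = {$, p, r}.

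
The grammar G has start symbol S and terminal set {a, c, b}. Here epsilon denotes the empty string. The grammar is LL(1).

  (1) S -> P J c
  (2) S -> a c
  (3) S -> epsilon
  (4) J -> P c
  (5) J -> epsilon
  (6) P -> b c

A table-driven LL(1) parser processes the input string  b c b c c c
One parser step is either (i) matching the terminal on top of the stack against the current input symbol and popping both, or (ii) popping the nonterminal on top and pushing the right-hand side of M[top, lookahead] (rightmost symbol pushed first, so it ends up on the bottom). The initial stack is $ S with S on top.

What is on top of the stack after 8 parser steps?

step 1: stack=$ S  input=b c b c c c $  — expand S -> P J c
step 2: stack=$ c J P  input=b c b c c c $  — expand P -> b c
step 3: stack=$ c J c b  input=b c b c c c $  — match b
step 4: stack=$ c J c  input=c b c c c $  — match c
step 5: stack=$ c J  input=b c c c $  — expand J -> P c
step 6: stack=$ c c P  input=b c c c $  — expand P -> b c
step 7: stack=$ c c c b  input=b c c c $  — match b
step 8: stack=$ c c c  input=c c c $  — match c
Stack after step 8: $ c c (top = c).

c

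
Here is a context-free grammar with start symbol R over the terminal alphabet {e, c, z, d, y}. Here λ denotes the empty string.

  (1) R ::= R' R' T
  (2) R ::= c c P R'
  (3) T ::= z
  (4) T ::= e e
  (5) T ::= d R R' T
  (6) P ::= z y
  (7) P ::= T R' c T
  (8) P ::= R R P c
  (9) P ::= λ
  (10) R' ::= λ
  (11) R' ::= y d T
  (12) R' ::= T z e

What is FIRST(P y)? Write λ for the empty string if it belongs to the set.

{c, d, e, y, z}

FIRST(T): from T::=z we get {z}; from T::=e e we get {e}; from T::=d R R' T we get {d}. So FIRST(T) = {d, e, z}.
FIRST(R'): from R'::=λ we get {λ}; from R'::=y d T we get {y}; from R'::=T z e we get {d, e, z}. So FIRST(R') = {λ, d, e, y, z}.
FIRST(R): from R::=R' R' T we get {d, e, y, z}; from R::=c c P R' we get {c}. So FIRST(R) = {c, d, e, y, z}.
FIRST(P): from P::=z y we get {z}; from P::=T R' c T we get {d, e, z}; from P::=R R P c we get {c, d, e, y, z}; from P::=λ we get {λ}. So FIRST(P) = {λ, c, d, e, y, z}.
FIRST(P y): take FIRST of each symbol in turn, carrying on past any symbol whose FIRST contains λ; result {c, d, e, y, z}.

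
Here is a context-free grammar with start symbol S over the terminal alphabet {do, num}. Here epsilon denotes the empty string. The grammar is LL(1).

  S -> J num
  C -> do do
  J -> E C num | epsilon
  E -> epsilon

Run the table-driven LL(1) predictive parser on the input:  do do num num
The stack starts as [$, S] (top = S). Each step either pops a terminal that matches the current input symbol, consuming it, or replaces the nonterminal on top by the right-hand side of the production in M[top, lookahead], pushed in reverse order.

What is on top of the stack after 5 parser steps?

do

     Stack            Input            Action
  1  $ S              do do num num $  expand S -> J num
  2  $ num J          do do num num $  expand J -> E C num
  3  $ num num C E    do do num num $  expand E -> epsilon
  4  $ num num C      do do num num $  expand C -> do do
  5  $ num num do do  do do num num $  match do
Stack after step 5: $ num num do (top = do).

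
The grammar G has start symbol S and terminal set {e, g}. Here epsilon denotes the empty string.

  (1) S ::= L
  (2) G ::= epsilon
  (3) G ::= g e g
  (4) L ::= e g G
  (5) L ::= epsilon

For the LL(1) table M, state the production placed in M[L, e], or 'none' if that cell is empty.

L ::= e g G

FIRST(G): from G::=epsilon we get {epsilon}; from G::=g e g we get {g}. So FIRST(G) = {epsilon, g}.
FIRST(L): from L::=e g G we get {e}; from L::=epsilon we get {epsilon}. So FIRST(L) = {epsilon, e}.
FIRST(S): from S::=L we get {epsilon, e}. So FIRST(S) = {epsilon, e}.
FOLLOW(S) includes $ since S is the start symbol.
FOLLOW(S): S appears on no right-hand side. Thus FOLLOW(S) = {$}.
FOLLOW(L): in S::=L, the suffix after L is empty, so FOLLOW(L) ⊇ FOLLOW(S) = {$}. Thus FOLLOW(L) = {$}.
For L ::= e g G: FIRST(e g G) = {e}, so it goes in M[L, t] for t ∈ {e}.
For L ::= epsilon: FIRST(epsilon) = {epsilon}, so it goes in M[L, t] for t ∈ {}; since epsilon ∈ FIRST, also for every t ∈ FOLLOW(L) = {$}.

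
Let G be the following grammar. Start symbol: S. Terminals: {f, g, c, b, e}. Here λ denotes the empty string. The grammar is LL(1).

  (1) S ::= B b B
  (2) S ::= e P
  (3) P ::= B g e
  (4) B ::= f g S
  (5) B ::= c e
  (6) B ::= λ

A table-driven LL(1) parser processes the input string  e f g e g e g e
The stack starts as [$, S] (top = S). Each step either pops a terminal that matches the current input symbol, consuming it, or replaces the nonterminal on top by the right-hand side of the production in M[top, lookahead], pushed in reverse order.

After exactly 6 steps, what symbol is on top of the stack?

S

     Stack        Input              Action
  1  $ S          e f g e g e g e $  expand S ::= e P
  2  $ P e        e f g e g e g e $  match e
  3  $ P          f g e g e g e $    expand P ::= B g e
  4  $ e g B      f g e g e g e $    expand B ::= f g S
  5  $ e g S g f  f g e g e g e $    match f
  6  $ e g S g    g e g e g e $      match g
Stack after step 6: $ e g S (top = S).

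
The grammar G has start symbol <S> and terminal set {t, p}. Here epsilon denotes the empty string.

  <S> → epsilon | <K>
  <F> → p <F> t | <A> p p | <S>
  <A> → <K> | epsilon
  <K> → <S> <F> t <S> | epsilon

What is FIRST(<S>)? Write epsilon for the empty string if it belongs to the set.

FIRST(<S>) = {epsilon, p, t}  (via <K>)
FIRST(<F>) = {epsilon, p, t}  (via <A> p p, <S>)
FIRST(<K>) = {epsilon, p, t}  (via <S> <F> t <S>)
FIRST(<A>) = {epsilon, p, t}  (via <K>)

{epsilon, p, t}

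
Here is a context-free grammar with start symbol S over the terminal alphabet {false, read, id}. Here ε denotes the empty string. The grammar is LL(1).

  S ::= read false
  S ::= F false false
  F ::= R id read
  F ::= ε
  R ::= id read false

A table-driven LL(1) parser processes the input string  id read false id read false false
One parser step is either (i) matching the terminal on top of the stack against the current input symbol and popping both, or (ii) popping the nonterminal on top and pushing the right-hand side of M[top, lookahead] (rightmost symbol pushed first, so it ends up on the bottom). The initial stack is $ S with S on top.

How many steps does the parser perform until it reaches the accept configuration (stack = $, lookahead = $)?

10

      Stack                                Input                                Action
   1  $ S                                  id read false id read false false $  expand S ::= F false false
   2  $ false false F                      id read false id read false false $  expand F ::= R id read
   3  $ false false read id R              id read false id read false false $  expand R ::= id read false
   4  $ false false read id false read id  id read false id read false false $  match id
   5  $ false false read id false read     read false id read false false $     match read
   6  $ false false read id false          false id read false false $          match false
   7  $ false false read id                id read false false $                match id
   8  $ false false read                   read false false $                   match read
   9  $ false false                        false false $                        match false
  10  $ false                              false $                              match false
Accept reached after 10 steps.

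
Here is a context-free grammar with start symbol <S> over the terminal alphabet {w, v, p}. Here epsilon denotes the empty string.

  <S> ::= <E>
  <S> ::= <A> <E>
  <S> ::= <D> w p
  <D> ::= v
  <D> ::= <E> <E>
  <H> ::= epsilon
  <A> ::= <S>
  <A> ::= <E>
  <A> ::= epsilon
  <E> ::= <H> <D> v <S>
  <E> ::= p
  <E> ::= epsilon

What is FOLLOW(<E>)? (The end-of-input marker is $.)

{$, p, v, w}

FIRST(<H>) = {epsilon}
FIRST(<S>) = {epsilon, p, v, w}  (via <E>, <A> <E>, <D> w p)
FIRST(<D>) = {epsilon, p, v}  (via <E> <E>)
FIRST(<E>) = {epsilon, p, v}  (via <H> <D> v <S>)
FIRST(<A>) = {epsilon, p, v, w}  (via <S>, <E>)
FOLLOW(<S>) includes $ since <S> is the start symbol.
FOLLOW(<D>): in <S>::=<D> w p, <D> is followed by w p with FIRST {w}; in <E>::=<H> <D> v <S>, <D> is followed by v <S> with FIRST {v}. Thus FOLLOW(<D>) = {v, w}.
FOLLOW(<H>): in <E>::=<H> <D> v <S>, <H> is followed by <D> v <S> with FIRST {p, v}. Thus FOLLOW(<H>) = {p, v}.
FOLLOW(<S>): in <A>::=<S>, the suffix after <S> is empty, so FOLLOW(<S>) ⊇ FOLLOW(<A>) = {$, p, v, w}; in <E>::=<H> <D> v <S>, the suffix after <S> is empty, so FOLLOW(<S>) ⊇ FOLLOW(<E>) = {$, p, v, w}. Thus FOLLOW(<S>) = {$, p, v, w}.
FOLLOW(<A>): in <S>::=<A> <E>, <A> is followed by <E> with FIRST {epsilon, p, v}; in <S>::=<A> <E>, the suffix after <A> is nullable, so FOLLOW(<A>) ⊇ FOLLOW(<S>) = {$, p, v, w}. Thus FOLLOW(<A>) = {$, p, v, w}.
FOLLOW(<E>): in <S>::=<E>, the suffix after <E> is empty, so FOLLOW(<E>) ⊇ FOLLOW(<S>) = {$, p, v, w}; in <S>::=<A> <E>, the suffix after <E> is empty, so FOLLOW(<E>) ⊇ FOLLOW(<S>) = {$, p, v, w}; in <D>::=<E> <E> (occurrence 1), <E> is followed by <E> with FIRST {epsilon, p, v}; in <D>::=<E> <E> (occurrence 1), the suffix after <E> is nullable, so FOLLOW(<E>) ⊇ FOLLOW(<D>) = {v, w}; in <D>::=<E> <E> (occurrence 2), the suffix after <E> is empty, so FOLLOW(<E>) ⊇ FOLLOW(<D>) = {v, w}; in <A>::=<E>, the suffix after <E> is empty, so FOLLOW(<E>) ⊇ FOLLOW(<A>) = {$, p, v, w}. Thus FOLLOW(<E>) = {$, p, v, w}.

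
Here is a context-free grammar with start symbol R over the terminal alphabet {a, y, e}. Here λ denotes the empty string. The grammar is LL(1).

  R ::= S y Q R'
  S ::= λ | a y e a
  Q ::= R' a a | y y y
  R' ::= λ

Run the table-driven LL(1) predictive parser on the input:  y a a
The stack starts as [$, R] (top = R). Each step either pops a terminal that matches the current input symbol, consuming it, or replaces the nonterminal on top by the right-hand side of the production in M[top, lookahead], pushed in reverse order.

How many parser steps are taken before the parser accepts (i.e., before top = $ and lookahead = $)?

step 1: stack=$ R  input=y a a $  — expand R ::= S y Q R'
step 2: stack=$ R' Q y S  input=y a a $  — expand S ::= λ
step 3: stack=$ R' Q y  input=y a a $  — match y
step 4: stack=$ R' Q  input=a a $  — expand Q ::= R' a a
step 5: stack=$ R' a a R'  input=a a $  — expand R' ::= λ
step 6: stack=$ R' a a  input=a a $  — match a
step 7: stack=$ R' a  input=a $  — match a
step 8: stack=$ R'  input=$  — expand R' ::= λ
Accept reached after 8 steps.

8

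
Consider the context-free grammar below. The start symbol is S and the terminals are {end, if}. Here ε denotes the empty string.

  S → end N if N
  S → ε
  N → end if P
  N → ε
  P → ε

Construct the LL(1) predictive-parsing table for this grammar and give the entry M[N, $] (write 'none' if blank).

N → ε

FIRST(S): from S→end N if N we get {end}; from S→ε we get {ε}. So FIRST(S) = {ε, end}.
FIRST(N): from N→end if P we get {end}; from N→ε we get {ε}. So FIRST(N) = {ε, end}.
FIRST(P): from P→ε we get {ε}. So FIRST(P) = {ε}.
FOLLOW(S) includes $ since S is the start symbol.
FOLLOW(S): S appears on no right-hand side. Thus FOLLOW(S) = {$}.
FOLLOW(N): in S→end N if N (occurrence 1), N is followed by if N with FIRST {if}; in S→end N if N (occurrence 2), the suffix after N is empty, so FOLLOW(N) ⊇ FOLLOW(S) = {$}. Thus FOLLOW(N) = {$, if}.
For N → end if P: FIRST(end if P) = {end}, so it goes in M[N, t] for t ∈ {end}.
For N → ε: FIRST(ε) = {ε}, so it goes in M[N, t] for t ∈ {}; since ε ∈ FIRST, also for every t ∈ FOLLOW(N) = {$, if}.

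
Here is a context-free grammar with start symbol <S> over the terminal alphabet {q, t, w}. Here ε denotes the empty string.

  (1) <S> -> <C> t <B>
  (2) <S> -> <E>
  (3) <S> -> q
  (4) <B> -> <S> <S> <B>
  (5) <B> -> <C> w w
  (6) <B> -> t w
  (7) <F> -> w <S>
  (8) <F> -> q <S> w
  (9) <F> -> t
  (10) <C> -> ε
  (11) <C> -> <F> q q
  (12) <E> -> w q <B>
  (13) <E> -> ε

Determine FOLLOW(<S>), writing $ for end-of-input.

FIRST(<F>) = {q, t, w}
FIRST(<E>) = {ε, w}
FIRST(<C>) = {ε, q, t, w}  (via <F> q q)
FIRST(<S>) = {ε, q, t, w}  (via <C> t <B>, <E>)
FIRST(<B>) = {q, t, w}  (via <S> <S> <B>, <C> w w)
FOLLOW(<S>) includes $ since <S> is the start symbol.
FOLLOW(<F>): in <C>-><F> q q, <F> is followed by q q with FIRST {q}. Thus FOLLOW(<F>) = {q}.
FOLLOW(<S>): in <B>-><S> <S> <B> (occurrence 1), <S> is followed by <S> <B> with FIRST {q, t, w}; in <B>-><S> <S> <B> (occurrence 2), <S> is followed by <B> with FIRST {q, t, w}; in <F>->w <S>, the suffix after <S> is empty, so FOLLOW(<S>) ⊇ FOLLOW(<F>) = {q}; in <F>->q <S> w, <S> is followed by w with FIRST {w}. Thus FOLLOW(<S>) = {$, q, t, w}.
FOLLOW(<C>): in <S>-><C> t <B>, <C> is followed by t <B> with FIRST {t}; in <B>-><C> w w, <C> is followed by w w with FIRST {w}. Thus FOLLOW(<C>) = {t, w}.
FOLLOW(<E>): in <S>-><E>, the suffix after <E> is empty, so FOLLOW(<E>) ⊇ FOLLOW(<S>) = {$, q, t, w}. Thus FOLLOW(<E>) = {$, q, t, w}.
FOLLOW(<B>): in <S>-><C> t <B>, the suffix after <B> is empty, so FOLLOW(<B>) ⊇ FOLLOW(<S>) = {$, q, t, w}; in <B>-><S> <S> <B>, the suffix after <B> is empty (adds nothing new); in <E>->w q <B>, the suffix after <B> is empty, so FOLLOW(<B>) ⊇ FOLLOW(<E>) = {$, q, t, w}. Thus FOLLOW(<B>) = {$, q, t, w}.

{$, q, t, w}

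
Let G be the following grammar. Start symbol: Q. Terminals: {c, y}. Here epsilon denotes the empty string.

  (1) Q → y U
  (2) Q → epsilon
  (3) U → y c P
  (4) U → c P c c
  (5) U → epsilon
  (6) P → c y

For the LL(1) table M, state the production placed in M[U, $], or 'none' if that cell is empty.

FIRST(Q): from Q→y U we get {y}; from Q→epsilon we get {epsilon}. So FIRST(Q) = {epsilon, y}.
FIRST(U): from U→y c P we get {y}; from U→c P c c we get {c}; from U→epsilon we get {epsilon}. So FIRST(U) = {epsilon, c, y}.
FIRST(P): from P→c y we get {c}. So FIRST(P) = {c}.
FOLLOW(Q) includes $ since Q is the start symbol.
FOLLOW(Q): Q appears on no right-hand side. Thus FOLLOW(Q) = {$}.
FOLLOW(U): in Q→y U, the suffix after U is empty, so FOLLOW(U) ⊇ FOLLOW(Q) = {$}. Thus FOLLOW(U) = {$}.
For U → y c P: FIRST(y c P) = {y}, so it goes in M[U, t] for t ∈ {y}.
For U → c P c c: FIRST(c P c c) = {c}, so it goes in M[U, t] for t ∈ {c}.
For U → epsilon: FIRST(epsilon) = {epsilon}, so it goes in M[U, t] for t ∈ {}; since epsilon ∈ FIRST, also for every t ∈ FOLLOW(U) = {$}.

U → epsilon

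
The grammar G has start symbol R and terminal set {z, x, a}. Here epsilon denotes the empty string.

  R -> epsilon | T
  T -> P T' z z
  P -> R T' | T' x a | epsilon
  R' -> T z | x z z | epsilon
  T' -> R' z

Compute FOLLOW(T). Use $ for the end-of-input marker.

FIRST(R): from R->epsilon we get {epsilon}; from R->T we get {x, z}. So FIRST(R) = {epsilon, x, z}.
FIRST(T): from T->P T' z z we get {x, z}. So FIRST(T) = {x, z}.
FIRST(R'): from R'->T z we get {x, z}; from R'->x z z we get {x}; from R'->epsilon we get {epsilon}. So FIRST(R') = {epsilon, x, z}.
FIRST(T'): from T'->R' z we get {x, z}. So FIRST(T') = {x, z}.
FIRST(P): from P->R T' we get {x, z}; from P->T' x a we get {x, z}; from P->epsilon we get {epsilon}. So FIRST(P) = {epsilon, x, z}.
FOLLOW(R) includes $ since R is the start symbol.
FOLLOW(R): in P->R T', R is followed by T' with FIRST {x, z}. Thus FOLLOW(R) = {$, x, z}.
FOLLOW(T): in R->T, the suffix after T is empty, so FOLLOW(T) ⊇ FOLLOW(R) = {$, x, z}; in R'->T z, T is followed by z with FIRST {z}. Thus FOLLOW(T) = {$, x, z}.
FOLLOW(P): in T->P T' z z, P is followed by T' z z with FIRST {x, z}. Thus FOLLOW(P) = {x, z}.
FOLLOW(R'): in T'->R' z, R' is followed by z with FIRST {z}. Thus FOLLOW(R') = {z}.
FOLLOW(T'): in T->P T' z z, T' is followed by z z with FIRST {z}; in P->R T', the suffix after T' is empty, so FOLLOW(T') ⊇ FOLLOW(P) = {x, z}; in P->T' x a, T' is followed by x a with FIRST {x}. Thus FOLLOW(T') = {x, z}.

{$, x, z}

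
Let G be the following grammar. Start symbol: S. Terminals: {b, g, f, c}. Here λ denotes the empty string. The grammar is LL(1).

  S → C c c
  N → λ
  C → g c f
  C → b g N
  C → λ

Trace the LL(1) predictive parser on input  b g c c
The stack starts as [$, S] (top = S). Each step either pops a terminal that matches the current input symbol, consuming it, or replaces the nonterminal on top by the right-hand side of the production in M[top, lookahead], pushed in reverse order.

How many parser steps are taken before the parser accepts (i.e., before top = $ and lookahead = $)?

step 1: stack=$ S  input=b g c c $  — expand S → C c c
step 2: stack=$ c c C  input=b g c c $  — expand C → b g N
step 3: stack=$ c c N g b  input=b g c c $  — match b
step 4: stack=$ c c N g  input=g c c $  — match g
step 5: stack=$ c c N  input=c c $  — expand N → λ
step 6: stack=$ c c  input=c c $  — match c
step 7: stack=$ c  input=c $  — match c
Accept reached after 7 steps.

7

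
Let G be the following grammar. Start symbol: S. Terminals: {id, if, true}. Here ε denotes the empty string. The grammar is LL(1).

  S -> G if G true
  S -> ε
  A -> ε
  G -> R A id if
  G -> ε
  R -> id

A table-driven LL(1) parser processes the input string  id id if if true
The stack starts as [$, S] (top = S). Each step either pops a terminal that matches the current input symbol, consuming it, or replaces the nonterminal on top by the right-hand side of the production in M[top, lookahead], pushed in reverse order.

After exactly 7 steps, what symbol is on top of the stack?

     Stack                   Input               Action
  1  $ S                     id id if if true $  expand S -> G if G true
  2  $ true G if G           id id if if true $  expand G -> R A id if
  3  $ true G if if id A R   id id if if true $  expand R -> id
  4  $ true G if if id A id  id id if if true $  match id
  5  $ true G if if id A     id if if true $     expand A -> ε
  6  $ true G if if id       id if if true $     match id
  7  $ true G if if          if if true $        match if
Stack after step 7: $ true G if (top = if).

if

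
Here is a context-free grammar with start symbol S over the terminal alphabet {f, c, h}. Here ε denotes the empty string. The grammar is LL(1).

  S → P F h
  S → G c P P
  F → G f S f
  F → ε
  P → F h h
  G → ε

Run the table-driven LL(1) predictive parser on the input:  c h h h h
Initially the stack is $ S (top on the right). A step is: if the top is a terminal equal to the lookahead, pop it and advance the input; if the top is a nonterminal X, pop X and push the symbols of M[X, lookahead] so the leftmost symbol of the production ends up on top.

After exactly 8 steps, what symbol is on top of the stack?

     Stack      Input        Action
  1  $ S        c h h h h $  expand S → G c P P
  2  $ P P c G  c h h h h $  expand G → ε
  3  $ P P c    c h h h h $  match c
  4  $ P P      h h h h $    expand P → F h h
  5  $ P h h F  h h h h $    expand F → ε
  6  $ P h h    h h h h $    match h
  7  $ P h      h h h $      match h
  8  $ P        h h $        expand P → F h h
Stack after step 8: $ h h F (top = F).

F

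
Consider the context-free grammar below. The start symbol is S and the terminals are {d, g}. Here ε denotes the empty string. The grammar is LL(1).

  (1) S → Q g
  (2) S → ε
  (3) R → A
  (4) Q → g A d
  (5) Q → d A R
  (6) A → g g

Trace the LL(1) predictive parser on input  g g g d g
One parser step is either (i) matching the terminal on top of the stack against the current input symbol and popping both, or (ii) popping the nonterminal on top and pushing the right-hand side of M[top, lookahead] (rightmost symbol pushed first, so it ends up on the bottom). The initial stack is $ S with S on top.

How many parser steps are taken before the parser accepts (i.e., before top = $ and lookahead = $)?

8

step 1: stack=$ S  input=g g g d g $  — expand S → Q g
step 2: stack=$ g Q  input=g g g d g $  — expand Q → g A d
step 3: stack=$ g d A g  input=g g g d g $  — match g
step 4: stack=$ g d A  input=g g d g $  — expand A → g g
step 5: stack=$ g d g g  input=g g d g $  — match g
step 6: stack=$ g d g  input=g d g $  — match g
step 7: stack=$ g d  input=d g $  — match d
step 8: stack=$ g  input=g $  — match g
Accept reached after 8 steps.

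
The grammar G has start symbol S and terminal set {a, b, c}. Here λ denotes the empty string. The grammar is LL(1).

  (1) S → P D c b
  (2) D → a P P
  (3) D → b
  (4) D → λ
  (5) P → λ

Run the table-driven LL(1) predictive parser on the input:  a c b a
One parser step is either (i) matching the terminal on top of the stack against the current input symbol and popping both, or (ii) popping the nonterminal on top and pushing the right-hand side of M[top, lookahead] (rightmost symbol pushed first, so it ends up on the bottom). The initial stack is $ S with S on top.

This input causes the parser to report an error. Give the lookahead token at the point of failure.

     Stack        Input      Action
  1  $ S          a c b a $  expand S → P D c b
  2  $ b c D P    a c b a $  expand P → λ
  3  $ b c D      a c b a $  expand D → a P P
  4  $ b c P P a  a c b a $  match a
  5  $ b c P P    c b a $    expand P → λ
  6  $ b c P      c b a $    expand P → λ
  7  $ b c        c b a $    match c
  8  $ b          b a $      match b
  9  $            a $        error: stack empty but input remains

a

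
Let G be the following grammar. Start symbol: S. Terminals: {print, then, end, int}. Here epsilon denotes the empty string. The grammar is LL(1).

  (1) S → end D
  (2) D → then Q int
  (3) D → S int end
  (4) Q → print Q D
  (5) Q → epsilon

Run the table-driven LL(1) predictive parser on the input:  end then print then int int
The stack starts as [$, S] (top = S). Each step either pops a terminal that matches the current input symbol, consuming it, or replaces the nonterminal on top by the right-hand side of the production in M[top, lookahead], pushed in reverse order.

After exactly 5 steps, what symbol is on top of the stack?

     Stack         Input                          Action
  1  $ S           end then print then int int $  expand S → end D
  2  $ D end       end then print then int int $  match end
  3  $ D           then print then int int $      expand D → then Q int
  4  $ int Q then  then print then int int $      match then
  5  $ int Q       print then int int $           expand Q → print Q D
Stack after step 5: $ int D Q print (top = print).

print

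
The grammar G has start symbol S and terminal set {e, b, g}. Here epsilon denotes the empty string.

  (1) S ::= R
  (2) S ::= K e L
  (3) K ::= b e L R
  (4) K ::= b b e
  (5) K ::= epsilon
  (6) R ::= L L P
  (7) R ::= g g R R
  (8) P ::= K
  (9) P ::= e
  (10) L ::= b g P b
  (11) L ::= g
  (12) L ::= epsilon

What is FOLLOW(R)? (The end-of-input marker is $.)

{$, b, e, g}

FIRST(K) = {epsilon, b}
FIRST(L) = {epsilon, b, g}
FIRST(P) = {epsilon, b, e}  (via K)
FIRST(R) = {epsilon, b, e, g}  (via L L P)
FIRST(S) = {epsilon, b, e, g}  (via R, K e L)
FOLLOW(S) includes $ since S is the start symbol.
FOLLOW(S): S appears on no right-hand side. Thus FOLLOW(S) = {$}.
FOLLOW(K): in S::=K e L, K is followed by e L with FIRST {e}; in P::=K, the suffix after K is empty, so FOLLOW(K) ⊇ FOLLOW(P) = {$, b, e, g}. Thus FOLLOW(K) = {$, b, e, g}.
FOLLOW(R): in S::=R, the suffix after R is empty, so FOLLOW(R) ⊇ FOLLOW(S) = {$}; in K::=b e L R, the suffix after R is empty, so FOLLOW(R) ⊇ FOLLOW(K) = {$, b, e, g}; in R::=g g R R (occurrence 1), R is followed by R with FIRST {epsilon, b, e, g}; in R::=g g R R (occurrence 1), the suffix after R is nullable (adds nothing new); in R::=g g R R (occurrence 2), the suffix after R is empty (adds nothing new). Thus FOLLOW(R) = {$, b, e, g}.
FOLLOW(P): in R::=L L P, the suffix after P is empty, so FOLLOW(P) ⊇ FOLLOW(R) = {$, b, e, g}; in L::=b g P b, P is followed by b with FIRST {b}. Thus FOLLOW(P) = {$, b, e, g}.
FOLLOW(L): in S::=K e L, the suffix after L is empty, so FOLLOW(L) ⊇ FOLLOW(S) = {$}; in K::=b e L R, L is followed by R with FIRST {epsilon, b, e, g}; in K::=b e L R, the suffix after L is nullable, so FOLLOW(L) ⊇ FOLLOW(K) = {$, b, e, g}; in R::=L L P (occurrence 1), L is followed by L P with FIRST {epsilon, b, e, g}; in R::=L L P (occurrence 1), the suffix after L is nullable, so FOLLOW(L) ⊇ FOLLOW(R) = {$, b, e, g}; in R::=L L P (occurrence 2), L is followed by P with FIRST {epsilon, b, e}; in R::=L L P (occurrence 2), the suffix after L is nullable, so FOLLOW(L) ⊇ FOLLOW(R) = {$, b, e, g}. Thus FOLLOW(L) = {$, b, e, g}.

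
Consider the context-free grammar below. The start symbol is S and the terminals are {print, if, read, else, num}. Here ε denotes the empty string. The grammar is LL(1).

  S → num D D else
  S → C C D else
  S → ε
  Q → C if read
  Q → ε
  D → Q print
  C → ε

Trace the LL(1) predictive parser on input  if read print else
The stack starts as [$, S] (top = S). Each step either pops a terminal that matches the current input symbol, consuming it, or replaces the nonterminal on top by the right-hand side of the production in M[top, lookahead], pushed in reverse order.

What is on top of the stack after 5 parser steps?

C

step 1: stack=$ S  input=if read print else $  — expand S → C C D else
step 2: stack=$ else D C C  input=if read print else $  — expand C → ε
step 3: stack=$ else D C  input=if read print else $  — expand C → ε
step 4: stack=$ else D  input=if read print else $  — expand D → Q print
step 5: stack=$ else print Q  input=if read print else $  — expand Q → C if read
Stack after step 5: $ else print read if C (top = C).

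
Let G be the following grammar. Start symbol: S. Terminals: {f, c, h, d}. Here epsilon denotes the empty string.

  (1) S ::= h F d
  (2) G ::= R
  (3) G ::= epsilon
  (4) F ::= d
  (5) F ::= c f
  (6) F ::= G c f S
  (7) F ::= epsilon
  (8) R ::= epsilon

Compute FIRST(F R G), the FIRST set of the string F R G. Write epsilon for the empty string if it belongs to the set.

{epsilon, c, d}

FIRST(S) = {h}
FIRST(R) = {epsilon}
FIRST(G) = {epsilon}  (via R)
FIRST(F) = {epsilon, c, d}  (via G c f S)
FIRST(F R G): take FIRST of each symbol in turn, carrying on past any symbol whose FIRST contains epsilon; result {epsilon, c, d}.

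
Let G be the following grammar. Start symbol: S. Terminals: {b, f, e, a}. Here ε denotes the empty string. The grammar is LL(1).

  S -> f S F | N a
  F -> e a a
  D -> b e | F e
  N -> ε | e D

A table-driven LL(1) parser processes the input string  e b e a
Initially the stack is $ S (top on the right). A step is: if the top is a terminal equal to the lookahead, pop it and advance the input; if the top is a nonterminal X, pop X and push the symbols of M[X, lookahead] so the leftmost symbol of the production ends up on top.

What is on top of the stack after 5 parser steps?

step 1: stack=$ S  input=e b e a $  — expand S -> N a
step 2: stack=$ a N  input=e b e a $  — expand N -> e D
step 3: stack=$ a D e  input=e b e a $  — match e
step 4: stack=$ a D  input=b e a $  — expand D -> b e
step 5: stack=$ a e b  input=b e a $  — match b
Stack after step 5: $ a e (top = e).

e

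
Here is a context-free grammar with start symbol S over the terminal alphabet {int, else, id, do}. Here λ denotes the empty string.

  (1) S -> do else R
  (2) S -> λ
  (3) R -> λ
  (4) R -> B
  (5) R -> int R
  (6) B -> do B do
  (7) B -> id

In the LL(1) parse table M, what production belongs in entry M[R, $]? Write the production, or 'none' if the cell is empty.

R -> λ

FIRST(S): from S->do else R we get {do}; from S->λ we get {λ}. So FIRST(S) = {λ, do}.
FIRST(B): from B->do B do we get {do}; from B->id we get {id}. So FIRST(B) = {do, id}.
FIRST(R): from R->λ we get {λ}; from R->B we get {do, id}; from R->int R we get {int}. So FIRST(R) = {λ, do, id, int}.
FOLLOW(S) includes $ since S is the start symbol.
FOLLOW(S): S appears on no right-hand side. Thus FOLLOW(S) = {$}.
FOLLOW(R): in S->do else R, the suffix after R is empty, so FOLLOW(R) ⊇ FOLLOW(S) = {$}; in R->int R, the suffix after R is empty (adds nothing new). Thus FOLLOW(R) = {$}.
For R -> λ: FIRST(λ) = {λ}, so it goes in M[R, t] for t ∈ {}; since λ ∈ FIRST, also for every t ∈ FOLLOW(R) = {$}.
For R -> B: FIRST(B) = {do, id}, so it goes in M[R, t] for t ∈ {do, id}.
For R -> int R: FIRST(int R) = {int}, so it goes in M[R, t] for t ∈ {int}.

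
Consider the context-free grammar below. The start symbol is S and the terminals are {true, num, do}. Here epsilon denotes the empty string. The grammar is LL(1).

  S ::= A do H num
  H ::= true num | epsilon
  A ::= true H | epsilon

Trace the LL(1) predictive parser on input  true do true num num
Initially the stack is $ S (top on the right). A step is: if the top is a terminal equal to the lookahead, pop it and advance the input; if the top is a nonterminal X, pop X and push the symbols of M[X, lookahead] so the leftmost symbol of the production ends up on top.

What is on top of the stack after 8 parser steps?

num

step 1: stack=$ S  input=true do true num num $  — expand S ::= A do H num
step 2: stack=$ num H do A  input=true do true num num $  — expand A ::= true H
step 3: stack=$ num H do H true  input=true do true num num $  — match true
step 4: stack=$ num H do H  input=do true num num $  — expand H ::= epsilon
step 5: stack=$ num H do  input=do true num num $  — match do
step 6: stack=$ num H  input=true num num $  — expand H ::= true num
step 7: stack=$ num num true  input=true num num $  — match true
step 8: stack=$ num num  input=num num $  — match num
Stack after step 8: $ num (top = num).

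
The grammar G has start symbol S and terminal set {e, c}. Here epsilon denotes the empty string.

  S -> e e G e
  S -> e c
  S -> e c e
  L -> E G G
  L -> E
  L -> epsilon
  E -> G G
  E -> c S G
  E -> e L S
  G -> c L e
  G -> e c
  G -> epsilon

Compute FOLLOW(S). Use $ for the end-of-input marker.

FIRST(S): from S->e e G e we get {e}; from S->e c we get {e}; from S->e c e we get {e}. So FIRST(S) = {e}.
FIRST(G): from G->c L e we get {c}; from G->e c we get {e}; from G->epsilon we get {epsilon}. So FIRST(G) = {epsilon, c, e}.
FIRST(E): from E->G G we get {epsilon, c, e}; from E->c S G we get {c}; from E->e L S we get {e}. So FIRST(E) = {epsilon, c, e}.
FIRST(L): from L->E G G we get {epsilon, c, e}; from L->E we get {epsilon, c, e}; from L->epsilon we get {epsilon}. So FIRST(L) = {epsilon, c, e}.
FOLLOW(S) includes $ since S is the start symbol.
FOLLOW(L): in E->e L S, L is followed by S with FIRST {e}; in G->c L e, L is followed by e with FIRST {e}. Thus FOLLOW(L) = {e}.
FOLLOW(E): in L->E G G, E is followed by G G with FIRST {epsilon, c, e}; in L->E G G, the suffix after E is nullable, so FOLLOW(E) ⊇ FOLLOW(L) = {e}; in L->E, the suffix after E is empty, so FOLLOW(E) ⊇ FOLLOW(L) = {e}. Thus FOLLOW(E) = {c, e}.
FOLLOW(S): in E->c S G, S is followed by G with FIRST {epsilon, c, e}; in E->c S G, the suffix after S is nullable, so FOLLOW(S) ⊇ FOLLOW(E) = {c, e}; in E->e L S, the suffix after S is empty, so FOLLOW(S) ⊇ FOLLOW(E) = {c, e}. Thus FOLLOW(S) = {$, c, e}.
FOLLOW(G): in S->e e G e, G is followed by e with FIRST {e}; in L->E G G (occurrence 1), G is followed by G with FIRST {epsilon, c, e}; in L->E G G (occurrence 1), the suffix after G is nullable, so FOLLOW(G) ⊇ FOLLOW(L) = {e}; in L->E G G (occurrence 2), the suffix after G is empty, so FOLLOW(G) ⊇ FOLLOW(L) = {e}; in E->G G (occurrence 1), G is followed by G with FIRST {epsilon, c, e}; in E->G G (occurrence 1), the suffix after G is nullable, so FOLLOW(G) ⊇ FOLLOW(E) = {c, e}; in E->G G (occurrence 2), the suffix after G is empty, so FOLLOW(G) ⊇ FOLLOW(E) = {c, e}; in E->c S G, the suffix after G is empty, so FOLLOW(G) ⊇ FOLLOW(E) = {c, e}. Thus FOLLOW(G) = {c, e}.

{$, c, e}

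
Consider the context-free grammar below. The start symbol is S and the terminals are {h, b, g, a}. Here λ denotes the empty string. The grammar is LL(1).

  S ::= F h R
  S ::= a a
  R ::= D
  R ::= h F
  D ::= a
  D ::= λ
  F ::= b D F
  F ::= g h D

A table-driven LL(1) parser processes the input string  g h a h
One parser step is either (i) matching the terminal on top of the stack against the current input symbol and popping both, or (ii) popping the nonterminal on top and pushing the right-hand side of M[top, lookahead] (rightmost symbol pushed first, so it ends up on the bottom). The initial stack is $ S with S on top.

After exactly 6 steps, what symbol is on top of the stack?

     Stack        Input      Action
  1  $ S          g h a h $  expand S ::= F h R
  2  $ R h F      g h a h $  expand F ::= g h D
  3  $ R h D h g  g h a h $  match g
  4  $ R h D h    h a h $    match h
  5  $ R h D      a h $      expand D ::= a
  6  $ R h a      a h $      match a
Stack after step 6: $ R h (top = h).

h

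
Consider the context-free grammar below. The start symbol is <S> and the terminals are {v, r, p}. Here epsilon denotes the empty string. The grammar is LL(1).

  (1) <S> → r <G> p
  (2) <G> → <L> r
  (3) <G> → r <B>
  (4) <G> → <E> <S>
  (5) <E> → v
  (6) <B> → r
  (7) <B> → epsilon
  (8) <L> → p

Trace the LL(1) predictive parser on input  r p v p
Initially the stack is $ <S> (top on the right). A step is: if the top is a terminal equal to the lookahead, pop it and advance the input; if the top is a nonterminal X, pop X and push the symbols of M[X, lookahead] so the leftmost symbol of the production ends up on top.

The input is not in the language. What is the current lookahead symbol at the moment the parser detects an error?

v

step 1: stack=$ <S>  input=r p v p $  — expand <S> → r <G> p
step 2: stack=$ p <G> r  input=r p v p $  — match r
step 3: stack=$ p <G>  input=p v p $  — expand <G> → <L> r
step 4: stack=$ p r <L>  input=p v p $  — expand <L> → p
step 5: stack=$ p r p  input=p v p $  — match p
step 6: stack=$ p r  input=v p $  — error: top is terminal r but lookahead is v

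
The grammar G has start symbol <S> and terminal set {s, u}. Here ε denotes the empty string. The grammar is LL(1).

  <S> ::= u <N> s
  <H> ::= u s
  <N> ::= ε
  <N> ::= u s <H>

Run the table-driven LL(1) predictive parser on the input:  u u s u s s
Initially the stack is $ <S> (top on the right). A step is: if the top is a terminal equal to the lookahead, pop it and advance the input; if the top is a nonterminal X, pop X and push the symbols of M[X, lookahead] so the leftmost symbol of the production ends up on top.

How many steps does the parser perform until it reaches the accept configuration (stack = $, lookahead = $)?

9

step 1: stack=$ <S>  input=u u s u s s $  — expand <S> ::= u <N> s
step 2: stack=$ s <N> u  input=u u s u s s $  — match u
step 3: stack=$ s <N>  input=u s u s s $  — expand <N> ::= u s <H>
step 4: stack=$ s <H> s u  input=u s u s s $  — match u
step 5: stack=$ s <H> s  input=s u s s $  — match s
step 6: stack=$ s <H>  input=u s s $  — expand <H> ::= u s
step 7: stack=$ s s u  input=u s s $  — match u
step 8: stack=$ s s  input=s s $  — match s
step 9: stack=$ s  input=s $  — match s
Accept reached after 9 steps.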